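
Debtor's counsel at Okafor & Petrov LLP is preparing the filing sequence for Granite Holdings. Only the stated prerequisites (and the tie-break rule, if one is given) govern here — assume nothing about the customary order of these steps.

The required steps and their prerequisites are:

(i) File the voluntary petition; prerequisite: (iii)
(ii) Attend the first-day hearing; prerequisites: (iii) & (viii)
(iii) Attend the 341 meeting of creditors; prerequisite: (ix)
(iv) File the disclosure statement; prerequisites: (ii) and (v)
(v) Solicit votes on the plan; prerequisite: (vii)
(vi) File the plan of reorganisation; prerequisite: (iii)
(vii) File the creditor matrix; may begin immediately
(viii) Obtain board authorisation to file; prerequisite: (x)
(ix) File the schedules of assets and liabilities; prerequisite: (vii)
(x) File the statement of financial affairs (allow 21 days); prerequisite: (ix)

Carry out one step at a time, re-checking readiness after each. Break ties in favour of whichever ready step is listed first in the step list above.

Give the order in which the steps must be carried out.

(vii) is the only step with nothing outstanding, so it goes first.
Now (v) and (ix) have their prerequisites met. (v) is listed earlier, so (v) next.
(ix) is the only step now ready → (ix).
Now (iii) and (x) have their prerequisites met. (iii) is listed earlier, so (iii) next.
(i) and (vi) now also ready, so the ready set is {(i), (vi), (x)}; (i) is listed earlier → (i).
Now (vi) and (x) have their prerequisites met. (vi) is listed earlier, so (vi) next.
(x) needed (ix), now all done → (x).
Next only (viii) has its prerequisites met → (viii).
(ii) needed (iii) and (viii), now all done → (ii).
(iv) is the only step now ready → (iv).

(vii) (v) (ix) (iii) (i) (vi) (x) (viii) (ii) (iv)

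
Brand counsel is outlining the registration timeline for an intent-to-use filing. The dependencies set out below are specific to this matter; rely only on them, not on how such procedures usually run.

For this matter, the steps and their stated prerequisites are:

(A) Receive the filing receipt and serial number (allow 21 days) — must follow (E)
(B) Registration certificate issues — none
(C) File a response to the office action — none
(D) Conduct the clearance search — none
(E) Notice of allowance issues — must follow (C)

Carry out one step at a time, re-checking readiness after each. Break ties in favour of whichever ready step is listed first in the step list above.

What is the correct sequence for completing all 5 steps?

(B), (C), (D), (E), (A)

Nothing is required for (B), (C) and (D). (B) is listed earlier → (B) first.
(C) and (D) are both available; (C) is listed earlier → (C).
(E) now also ready, so the ready set is {(D), (E)}; (D) is listed earlier → (D).
(E) is the only step now ready → (E).
(A) is the only step now ready → (A).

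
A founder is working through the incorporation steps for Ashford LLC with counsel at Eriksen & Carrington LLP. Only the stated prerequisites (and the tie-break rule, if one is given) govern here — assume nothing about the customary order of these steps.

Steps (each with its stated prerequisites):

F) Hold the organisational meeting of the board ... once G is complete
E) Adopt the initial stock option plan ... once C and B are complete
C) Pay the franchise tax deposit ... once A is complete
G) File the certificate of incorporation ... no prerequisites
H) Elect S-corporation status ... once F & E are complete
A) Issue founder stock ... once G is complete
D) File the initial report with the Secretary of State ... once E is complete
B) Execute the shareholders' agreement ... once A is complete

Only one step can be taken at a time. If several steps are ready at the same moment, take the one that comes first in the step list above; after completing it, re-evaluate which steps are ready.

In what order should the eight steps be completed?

Only G has no prerequisites, so it is first.
Now F and A have their prerequisites met. F is listed earlier, so F next.
A needed G, now all done → A.
Ready: C and B. C is listed earlier → C.
B needed A, now all done → B.
E needed C and B, now all done → E.
H and D are both available; H is listed earlier → H.
That leaves D as the only ready step → D.

G, F, A, C, B, E, H, D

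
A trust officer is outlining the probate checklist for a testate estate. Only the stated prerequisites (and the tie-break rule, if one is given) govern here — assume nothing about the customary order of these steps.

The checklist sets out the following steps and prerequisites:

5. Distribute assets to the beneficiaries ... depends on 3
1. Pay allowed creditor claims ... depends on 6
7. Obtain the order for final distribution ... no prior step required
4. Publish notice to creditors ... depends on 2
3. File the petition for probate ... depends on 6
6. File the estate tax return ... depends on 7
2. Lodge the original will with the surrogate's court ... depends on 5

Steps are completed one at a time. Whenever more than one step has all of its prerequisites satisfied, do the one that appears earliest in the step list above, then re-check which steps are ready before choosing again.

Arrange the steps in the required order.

7 has no prerequisites → 7 first.
6 is the only step now ready → 6.
Now 1 and 3 have their prerequisites met. 1 is listed earlier, so 1 next.
3 needed 6, now all done → 3.
That leaves 5 as the only ready step → 5.
2 is the only step now ready → 2.
4 needed 2, now all done → 4.

7 → 6 → 1 → 3 → 5 → 2 → 4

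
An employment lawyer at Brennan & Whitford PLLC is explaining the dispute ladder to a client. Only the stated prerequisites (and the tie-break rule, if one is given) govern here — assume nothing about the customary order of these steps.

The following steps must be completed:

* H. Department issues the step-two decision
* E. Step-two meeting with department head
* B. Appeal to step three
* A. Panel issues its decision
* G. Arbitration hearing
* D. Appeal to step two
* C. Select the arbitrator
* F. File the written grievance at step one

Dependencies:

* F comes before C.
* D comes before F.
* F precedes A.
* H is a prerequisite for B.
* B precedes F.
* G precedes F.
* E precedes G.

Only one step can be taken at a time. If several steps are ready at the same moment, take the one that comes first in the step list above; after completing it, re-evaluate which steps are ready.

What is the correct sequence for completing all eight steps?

H E B G D F A C

Nothing is required for H, E and D. H is listed earlier → H first.
E, B and D are all available; E is listed earlier → E.
B, G and D are all available; B is listed earlier → B.
G and D are both available; G is listed earlier → G.
Next only D has its prerequisites met → D.
Next only F has its prerequisites met → F.
Now A and C have their prerequisites met. A is listed earlier, so A next.
C needed F, now all done → C.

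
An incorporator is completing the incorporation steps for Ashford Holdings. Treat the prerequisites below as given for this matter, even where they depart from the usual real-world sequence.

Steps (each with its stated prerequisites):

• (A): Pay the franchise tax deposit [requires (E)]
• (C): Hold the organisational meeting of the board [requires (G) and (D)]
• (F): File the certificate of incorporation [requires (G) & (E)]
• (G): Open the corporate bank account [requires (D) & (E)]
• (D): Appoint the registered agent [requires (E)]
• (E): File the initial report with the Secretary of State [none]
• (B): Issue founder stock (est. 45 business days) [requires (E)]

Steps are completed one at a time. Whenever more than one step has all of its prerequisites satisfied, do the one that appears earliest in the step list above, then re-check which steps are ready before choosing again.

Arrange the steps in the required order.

Only (E) has no prerequisites, so it is first.
Ready: (A), (D) and (B). (A) is listed earlier → (A).
(D) and (B) are both available; (D) is listed earlier → (D).
(G) now also ready, so the ready set is {(G), (B)}; (G) is listed earlier → (G).
(C), (F) and (B) are all available; (C) is listed earlier → (C).
(F) and (B) are both available; (F) is listed earlier → (F).
(B) needed (E), now all done → (B).

(E) (A) (D) (G) (C) (F) (B)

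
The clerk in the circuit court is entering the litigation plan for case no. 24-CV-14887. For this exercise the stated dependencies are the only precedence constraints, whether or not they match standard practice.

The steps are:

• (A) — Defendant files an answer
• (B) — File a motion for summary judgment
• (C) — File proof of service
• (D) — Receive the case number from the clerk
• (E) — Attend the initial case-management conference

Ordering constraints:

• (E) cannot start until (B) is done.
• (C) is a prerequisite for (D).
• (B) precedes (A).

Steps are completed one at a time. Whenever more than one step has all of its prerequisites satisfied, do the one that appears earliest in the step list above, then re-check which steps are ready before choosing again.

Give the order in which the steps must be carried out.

(B) and (C) have no prerequisites; (B) is listed earlier, so (B) is first.
(A) and (E) now also ready, so the ready set is {(A), (C), (E)}; (A) is listed earlier → (A).
Ready: (C) and (E). (C) is listed earlier → (C).
(D) now also ready, so the ready set is {(D), (E)}; (D) is listed earlier → (D).
Next only (E) has its prerequisites met → (E).

(B), (A), (C), (D), (E)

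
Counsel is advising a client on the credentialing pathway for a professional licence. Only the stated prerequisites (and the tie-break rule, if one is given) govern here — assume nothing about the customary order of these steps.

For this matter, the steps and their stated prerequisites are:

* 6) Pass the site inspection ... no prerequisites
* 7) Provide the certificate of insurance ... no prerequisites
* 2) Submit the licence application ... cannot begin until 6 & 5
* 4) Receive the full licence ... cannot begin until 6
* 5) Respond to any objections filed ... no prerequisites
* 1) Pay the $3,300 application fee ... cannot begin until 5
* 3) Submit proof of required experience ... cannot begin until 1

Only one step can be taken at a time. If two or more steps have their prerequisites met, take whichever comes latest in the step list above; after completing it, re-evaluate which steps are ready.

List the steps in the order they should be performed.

5, 7 and 6 have no prerequisites; 5 is listed later, so 5 is first.
1 now also ready, so the ready set is {1, 7, 6}; 1 is listed later → 1.
3 now also ready, so the ready set is {3, 7, 6}; 3 is listed later → 3.
7 and 6 are both available; 7 is listed later → 7.
6 is the only step now ready → 6.
4 and 2 are both available; 4 is listed later → 4.
2 is the only step now ready → 2.

5, 1, 3, 7, 6, 4, 2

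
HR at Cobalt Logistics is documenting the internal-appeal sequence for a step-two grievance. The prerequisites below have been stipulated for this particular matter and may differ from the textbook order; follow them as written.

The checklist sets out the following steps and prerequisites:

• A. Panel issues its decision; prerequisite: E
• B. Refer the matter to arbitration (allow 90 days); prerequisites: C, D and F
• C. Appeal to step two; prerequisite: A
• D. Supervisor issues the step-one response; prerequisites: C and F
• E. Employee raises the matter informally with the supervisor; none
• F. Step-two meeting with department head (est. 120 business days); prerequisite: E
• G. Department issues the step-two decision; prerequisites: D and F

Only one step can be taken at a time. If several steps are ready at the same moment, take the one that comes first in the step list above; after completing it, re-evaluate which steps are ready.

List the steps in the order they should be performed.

E has no prerequisites → E first.
Now A and F have their prerequisites met. A is listed earlier, so A next.
C and F are both available; C is listed earlier → C.
Next only F has its prerequisites met → F.
D is the only step now ready → D.
B and G are both available; B is listed earlier → B.
G is the only step now ready → G.

E A C F D B G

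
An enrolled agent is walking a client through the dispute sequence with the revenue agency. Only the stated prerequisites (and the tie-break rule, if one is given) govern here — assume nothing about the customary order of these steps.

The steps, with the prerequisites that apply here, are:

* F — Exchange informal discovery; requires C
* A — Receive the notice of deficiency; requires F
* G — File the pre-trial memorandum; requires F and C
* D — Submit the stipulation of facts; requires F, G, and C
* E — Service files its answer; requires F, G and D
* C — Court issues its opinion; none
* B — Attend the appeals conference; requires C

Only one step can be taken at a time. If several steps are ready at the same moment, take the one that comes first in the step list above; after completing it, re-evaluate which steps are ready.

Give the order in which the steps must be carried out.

C → F → A → G → D → E → B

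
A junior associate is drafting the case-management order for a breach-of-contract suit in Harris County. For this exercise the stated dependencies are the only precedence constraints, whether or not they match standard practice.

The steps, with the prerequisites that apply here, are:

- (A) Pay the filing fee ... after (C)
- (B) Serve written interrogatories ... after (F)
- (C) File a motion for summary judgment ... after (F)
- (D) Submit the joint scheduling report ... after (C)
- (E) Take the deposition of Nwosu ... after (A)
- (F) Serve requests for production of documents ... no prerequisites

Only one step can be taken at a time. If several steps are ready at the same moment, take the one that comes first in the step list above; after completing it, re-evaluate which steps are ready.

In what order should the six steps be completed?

(F) is the only step with nothing outstanding, so it goes first.
(B) and (C) are both available; (B) is listed earlier → (B).
Next only (C) has its prerequisites met → (C).
(A) and (D) are both available; (A) is listed earlier → (A).
(E) now also ready, so the ready set is {(D), (E)}; (D) is listed earlier → (D).
(E) needed (A), now all done → (E).

(F) → (B) → (C) → (A) → (D) → (E)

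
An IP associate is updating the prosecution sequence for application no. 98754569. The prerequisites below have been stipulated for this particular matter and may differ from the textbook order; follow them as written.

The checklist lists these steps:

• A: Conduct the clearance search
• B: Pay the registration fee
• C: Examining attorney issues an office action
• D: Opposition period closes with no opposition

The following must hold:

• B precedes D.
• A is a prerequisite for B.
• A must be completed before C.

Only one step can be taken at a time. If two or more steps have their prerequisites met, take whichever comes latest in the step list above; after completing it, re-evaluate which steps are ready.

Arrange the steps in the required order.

A, C, B, D

A has no prerequisites → A first.
Ready: C and B. C is listed later → C.
Next only B has its prerequisites met → B.
Next only D has its prerequisites met → D.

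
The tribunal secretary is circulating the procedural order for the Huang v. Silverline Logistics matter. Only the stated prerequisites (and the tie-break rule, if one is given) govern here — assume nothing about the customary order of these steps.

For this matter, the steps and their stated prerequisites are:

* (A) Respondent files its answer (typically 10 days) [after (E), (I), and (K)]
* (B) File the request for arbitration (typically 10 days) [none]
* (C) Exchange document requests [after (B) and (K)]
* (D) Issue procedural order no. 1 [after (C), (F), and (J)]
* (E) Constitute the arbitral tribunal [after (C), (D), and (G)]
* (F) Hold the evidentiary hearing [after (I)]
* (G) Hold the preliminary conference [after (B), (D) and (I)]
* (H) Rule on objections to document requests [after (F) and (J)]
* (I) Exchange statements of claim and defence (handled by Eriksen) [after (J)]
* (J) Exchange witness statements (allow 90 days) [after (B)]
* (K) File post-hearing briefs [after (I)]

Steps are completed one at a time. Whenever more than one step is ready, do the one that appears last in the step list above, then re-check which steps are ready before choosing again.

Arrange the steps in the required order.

(B) has no prerequisites → (B) first.
(J) is the only step now ready → (J).
(I) is the only step now ready → (I).
Now (K) and (F) have their prerequisites met. (K) is listed later, so (K) next.
(F) and (C) are both available; (F) is listed later → (F).
(H) now also ready, so the ready set is {(H), (C)}; (H) is listed later → (H).
(C) is the only step now ready → (C).
(D) needed (J), (F) and (C), now all done → (D).
(G) needed (I), (D) and (B), now all done → (G).
(E) needed (G), (D) and (C), now all done → (E).
Next only (A) has its prerequisites met → (A).

(B) (J) (I) (K) (F) (H) (C) (D) (G) (E) (A)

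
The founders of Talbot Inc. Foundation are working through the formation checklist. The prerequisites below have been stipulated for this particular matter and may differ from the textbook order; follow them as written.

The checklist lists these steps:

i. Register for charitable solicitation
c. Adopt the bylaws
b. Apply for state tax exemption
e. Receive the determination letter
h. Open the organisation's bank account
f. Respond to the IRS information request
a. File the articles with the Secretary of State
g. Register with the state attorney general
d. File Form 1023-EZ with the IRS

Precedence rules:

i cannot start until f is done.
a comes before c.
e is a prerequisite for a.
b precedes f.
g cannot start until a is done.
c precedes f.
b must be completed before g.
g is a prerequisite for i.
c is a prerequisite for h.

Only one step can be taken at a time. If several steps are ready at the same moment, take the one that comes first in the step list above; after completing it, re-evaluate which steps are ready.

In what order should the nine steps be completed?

b, e and d have no prerequisites; b is listed earlier, so b is first.
Ready: e and d. e is listed earlier → e.
a now also ready, so the ready set is {a, d}; a is listed earlier → a.
c, g and d are all available; c is listed earlier → c.
Now h, f, g and d have their prerequisites met. h is listed earlier, so h next.
Now f, g and d have their prerequisites met. f is listed earlier, so f next.
Now g and d have their prerequisites met. g is listed earlier, so g next.
Ready: i and d. i is listed earlier → i.
d is the only step now ready → d.

b, e, a, c, h, f, g, i, d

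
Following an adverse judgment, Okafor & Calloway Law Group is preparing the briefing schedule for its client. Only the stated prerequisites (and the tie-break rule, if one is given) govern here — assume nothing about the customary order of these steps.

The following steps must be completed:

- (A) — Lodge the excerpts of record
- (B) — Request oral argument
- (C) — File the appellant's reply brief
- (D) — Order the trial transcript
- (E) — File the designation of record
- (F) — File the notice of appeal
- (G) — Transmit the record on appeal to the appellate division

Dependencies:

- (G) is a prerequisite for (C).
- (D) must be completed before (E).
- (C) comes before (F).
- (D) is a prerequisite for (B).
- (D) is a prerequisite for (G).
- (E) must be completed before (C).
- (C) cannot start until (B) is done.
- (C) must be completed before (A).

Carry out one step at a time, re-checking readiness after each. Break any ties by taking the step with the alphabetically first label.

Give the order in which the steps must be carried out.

(D) has no prerequisites → (D) first.
Now (B), (E) and (G) have their prerequisites met. (B) has the earlier label, so (B) next.
Now (E) and (G) have their prerequisites met. (E) has the earlier label, so (E) next.
(G) needed (D), now all done → (G).
That leaves (C) as the only ready step → (C).
Now (A) and (F) have their prerequisites met. (A) has the earlier label, so (A) next.
(F) is the only step now ready → (F).

(D), (B), (E), (G), (C), (A), (F)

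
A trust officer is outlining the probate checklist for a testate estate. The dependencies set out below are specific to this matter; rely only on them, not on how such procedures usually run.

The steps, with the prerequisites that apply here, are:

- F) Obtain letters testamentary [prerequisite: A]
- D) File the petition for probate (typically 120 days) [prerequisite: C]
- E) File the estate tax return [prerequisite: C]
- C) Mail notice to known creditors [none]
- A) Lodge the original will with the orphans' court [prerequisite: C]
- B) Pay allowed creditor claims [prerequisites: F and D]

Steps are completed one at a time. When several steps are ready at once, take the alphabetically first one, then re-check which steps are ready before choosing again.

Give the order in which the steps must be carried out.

C, A, D, E, F, B

C is the only step with nothing outstanding, so it goes first.
Ready: A, D and E. A has the earlier label → A.
Now D, E and F have their prerequisites met. D has the earlier label, so D next.
Ready: E and F. E has the earlier label → E.
That leaves F as the only ready step → F.
B needed D and F, now all done → B.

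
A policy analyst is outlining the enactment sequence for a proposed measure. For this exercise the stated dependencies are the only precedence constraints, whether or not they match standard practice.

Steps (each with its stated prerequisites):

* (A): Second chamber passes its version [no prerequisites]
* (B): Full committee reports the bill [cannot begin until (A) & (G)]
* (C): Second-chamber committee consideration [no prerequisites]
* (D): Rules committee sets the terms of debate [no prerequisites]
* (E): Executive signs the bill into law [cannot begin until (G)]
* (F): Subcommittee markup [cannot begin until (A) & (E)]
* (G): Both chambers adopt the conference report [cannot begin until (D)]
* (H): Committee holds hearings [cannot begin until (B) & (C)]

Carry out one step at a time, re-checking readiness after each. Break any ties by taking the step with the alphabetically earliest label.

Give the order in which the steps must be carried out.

Nothing is required for (A), (C) and (D). (A) has the earlier label → (A) first.
(C) and (D) are both available; (C) has the earlier label → (C).
Next only (D) has its prerequisites met → (D).
Next only (G) has its prerequisites met → (G).
(B) and (E) are both available; (B) has the earlier label → (B).
(H) now also ready, so the ready set is {(E), (H)}; (E) has the earlier label → (E).
(F) and (H) are both available; (F) has the earlier label → (F).
(H) needed (B) and (C), now all done → (H).

(A) (C) (D) (G) (B) (E) (F) (H)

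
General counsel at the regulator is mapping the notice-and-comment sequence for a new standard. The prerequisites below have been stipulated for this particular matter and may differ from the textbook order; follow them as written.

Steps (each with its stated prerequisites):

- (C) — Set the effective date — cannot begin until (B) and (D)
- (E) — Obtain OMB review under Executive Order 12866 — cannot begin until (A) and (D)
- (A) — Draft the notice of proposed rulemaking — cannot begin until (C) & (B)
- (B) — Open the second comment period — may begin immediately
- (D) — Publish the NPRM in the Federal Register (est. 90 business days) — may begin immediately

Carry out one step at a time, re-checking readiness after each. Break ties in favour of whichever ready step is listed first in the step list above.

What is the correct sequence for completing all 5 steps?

Nothing is required for (B) and (D). (B) is listed earlier → (B) first.
That leaves (D) as the only ready step → (D).
(C) needed (B) and (D), now all done → (C).
(A) needed (C) and (B), now all done → (A).
(E) needed (A) and (D), now all done → (E).

(B), (D), (C), (A), (E)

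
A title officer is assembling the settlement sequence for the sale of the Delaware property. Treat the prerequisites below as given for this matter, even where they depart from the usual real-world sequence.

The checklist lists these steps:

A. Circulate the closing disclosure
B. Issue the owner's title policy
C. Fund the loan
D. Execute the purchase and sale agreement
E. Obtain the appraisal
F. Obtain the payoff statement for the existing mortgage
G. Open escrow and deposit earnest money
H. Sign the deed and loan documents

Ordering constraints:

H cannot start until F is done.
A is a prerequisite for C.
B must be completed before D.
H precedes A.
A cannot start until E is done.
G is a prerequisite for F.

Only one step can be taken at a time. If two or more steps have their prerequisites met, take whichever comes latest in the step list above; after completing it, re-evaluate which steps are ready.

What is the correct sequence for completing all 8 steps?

G, E and B have no prerequisites; G is listed later, so G is first.
F, E and B are all available; F is listed later → F.
H now also ready, so the ready set is {H, E, B}; H is listed later → H.
Ready: E and B. E is listed later → E.
Now B and A have their prerequisites met. B is listed later, so B next.
Now D and A have their prerequisites met. D is listed later, so D next.
A needed H and E, now all done → A.
C is the only step now ready → C.

G → F → H → E → B → D → A → C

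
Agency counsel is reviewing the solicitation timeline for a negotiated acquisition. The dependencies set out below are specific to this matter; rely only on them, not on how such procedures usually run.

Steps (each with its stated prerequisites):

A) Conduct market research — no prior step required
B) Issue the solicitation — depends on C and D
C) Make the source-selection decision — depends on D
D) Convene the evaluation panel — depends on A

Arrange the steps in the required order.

A has no prerequisites → A first.
D needed A, now all done → D.
C needed D, now all done → C.
B needed C and D, now all done → B.

A D C B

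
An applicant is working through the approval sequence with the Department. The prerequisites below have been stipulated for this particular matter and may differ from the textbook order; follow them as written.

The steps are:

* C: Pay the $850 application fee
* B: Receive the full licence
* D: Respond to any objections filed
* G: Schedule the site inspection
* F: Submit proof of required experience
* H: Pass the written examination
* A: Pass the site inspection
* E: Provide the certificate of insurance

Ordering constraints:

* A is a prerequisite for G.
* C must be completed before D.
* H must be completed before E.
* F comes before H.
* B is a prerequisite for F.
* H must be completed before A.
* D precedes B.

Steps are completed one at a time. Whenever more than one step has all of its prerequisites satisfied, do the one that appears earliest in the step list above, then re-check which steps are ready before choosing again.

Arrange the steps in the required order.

C → D → B → F → H → A → G → E

Only C has no prerequisites, so it is first.
Next only D has its prerequisites met → D.
That leaves B as the only ready step → B.
That leaves F as the only ready step → F.
H needed F, now all done → H.
Ready: A and E. A is listed earlier → A.
G now also ready, so the ready set is {G, E}; G is listed earlier → G.
That leaves E as the only ready step → E.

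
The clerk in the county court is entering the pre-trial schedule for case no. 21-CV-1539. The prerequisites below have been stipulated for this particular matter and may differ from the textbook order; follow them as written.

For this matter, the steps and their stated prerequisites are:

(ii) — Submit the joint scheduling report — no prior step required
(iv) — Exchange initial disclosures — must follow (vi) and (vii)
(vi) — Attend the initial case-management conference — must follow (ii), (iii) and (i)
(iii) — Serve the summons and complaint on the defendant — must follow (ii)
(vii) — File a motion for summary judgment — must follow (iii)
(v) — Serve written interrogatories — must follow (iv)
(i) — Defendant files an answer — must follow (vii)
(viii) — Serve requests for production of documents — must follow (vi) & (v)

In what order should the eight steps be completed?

(ii) → (iii) → (vii) → (i) → (vi) → (iv) → (v) → (viii)

(ii) is the only step with nothing outstanding, so it goes first.
(iii) is the only step now ready → (iii).
(vii) needed (iii), now all done → (vii).
Next only (i) has its prerequisites met → (i).
Next only (vi) has its prerequisites met → (vi).
(iv) needed (vi) and (vii), now all done → (iv).
Next only (v) has its prerequisites met → (v).
(viii) needed (vi) and (v), now all done → (viii).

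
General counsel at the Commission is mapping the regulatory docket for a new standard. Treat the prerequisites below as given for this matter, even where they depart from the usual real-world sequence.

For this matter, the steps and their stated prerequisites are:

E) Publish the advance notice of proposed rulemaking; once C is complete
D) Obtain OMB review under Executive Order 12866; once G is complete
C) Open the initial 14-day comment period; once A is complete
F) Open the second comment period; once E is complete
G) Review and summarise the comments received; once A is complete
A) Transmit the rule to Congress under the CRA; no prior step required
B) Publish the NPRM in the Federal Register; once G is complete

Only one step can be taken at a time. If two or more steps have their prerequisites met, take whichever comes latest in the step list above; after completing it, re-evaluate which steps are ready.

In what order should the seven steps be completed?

A → G → B → C → D → E → F

Only A has no prerequisites, so it is first.
Now G and C have their prerequisites met. G is listed later, so G next.
B and D now also ready, so the ready set is {B, C, D}; B is listed later → B.
Ready: C and D. C is listed later → C.
D and E are both available; D is listed later → D.
Next only E has its prerequisites met → E.
F is the only step now ready → F.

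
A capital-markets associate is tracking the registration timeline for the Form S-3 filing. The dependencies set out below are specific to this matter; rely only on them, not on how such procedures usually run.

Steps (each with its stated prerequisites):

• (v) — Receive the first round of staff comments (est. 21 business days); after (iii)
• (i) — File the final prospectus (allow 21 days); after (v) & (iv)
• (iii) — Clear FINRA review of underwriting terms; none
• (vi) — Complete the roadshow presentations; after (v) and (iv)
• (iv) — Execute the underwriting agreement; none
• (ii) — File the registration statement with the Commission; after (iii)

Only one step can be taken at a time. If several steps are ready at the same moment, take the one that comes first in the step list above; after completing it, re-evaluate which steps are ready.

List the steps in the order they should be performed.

(iii), (v), (iv), (i), (vi), (ii)

(iii) and (iv) have no prerequisites; (iii) is listed earlier, so (iii) is first.
(v) and (ii) now also ready, so the ready set is {(v), (iv), (ii)}; (v) is listed earlier → (v).
Ready: (iv) and (ii). (iv) is listed earlier → (iv).
Ready: (i), (vi) and (ii). (i) is listed earlier → (i).
Ready: (vi) and (ii). (vi) is listed earlier → (vi).
Next only (ii) has its prerequisites met → (ii).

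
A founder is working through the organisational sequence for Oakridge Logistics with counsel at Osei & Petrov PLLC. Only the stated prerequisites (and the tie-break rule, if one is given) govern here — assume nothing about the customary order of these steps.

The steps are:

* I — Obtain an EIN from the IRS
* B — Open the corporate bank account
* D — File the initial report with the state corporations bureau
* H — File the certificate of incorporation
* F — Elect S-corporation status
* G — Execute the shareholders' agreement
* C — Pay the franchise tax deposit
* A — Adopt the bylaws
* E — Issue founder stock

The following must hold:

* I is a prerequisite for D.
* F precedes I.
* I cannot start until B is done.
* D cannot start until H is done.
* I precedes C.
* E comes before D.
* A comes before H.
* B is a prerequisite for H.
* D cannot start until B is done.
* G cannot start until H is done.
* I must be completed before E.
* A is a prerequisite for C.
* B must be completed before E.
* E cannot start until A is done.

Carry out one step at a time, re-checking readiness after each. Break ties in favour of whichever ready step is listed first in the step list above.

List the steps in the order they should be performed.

B, F, I, A, H, G, C, E, D

B, F and A have no prerequisites; B is listed earlier, so B is first.
F and A are both available; F is listed earlier → F.
Ready: I and A. I is listed earlier → I.
That leaves A as the only ready step → A.
Ready: H, C and E. H is listed earlier → H.
G now also ready, so the ready set is {G, C, E}; G is listed earlier → G.
C and E are both available; C is listed earlier → C.
That leaves E as the only ready step → E.
Next only D has its prerequisites met → D.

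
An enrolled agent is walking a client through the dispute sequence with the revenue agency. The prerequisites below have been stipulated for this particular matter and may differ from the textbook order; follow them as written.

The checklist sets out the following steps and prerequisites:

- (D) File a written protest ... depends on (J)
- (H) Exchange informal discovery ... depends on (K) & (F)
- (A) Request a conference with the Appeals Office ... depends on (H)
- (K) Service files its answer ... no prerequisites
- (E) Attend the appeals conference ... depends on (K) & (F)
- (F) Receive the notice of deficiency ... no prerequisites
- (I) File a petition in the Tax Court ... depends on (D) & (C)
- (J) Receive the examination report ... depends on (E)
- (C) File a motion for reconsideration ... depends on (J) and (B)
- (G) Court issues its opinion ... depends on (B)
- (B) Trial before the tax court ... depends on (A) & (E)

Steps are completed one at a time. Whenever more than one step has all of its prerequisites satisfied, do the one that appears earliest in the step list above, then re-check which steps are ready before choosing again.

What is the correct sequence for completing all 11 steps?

(K) → (F) → (H) → (A) → (E) → (J) → (D) → (B) → (C) → (I) → (G)

(K) and (F) have no prerequisites; (K) is listed earlier, so (K) is first.
Next only (F) has its prerequisites met → (F).
Now (H) and (E) have their prerequisites met. (H) is listed earlier, so (H) next.
Ready: (A) and (E). (A) is listed earlier → (A).
Next only (E) has its prerequisites met → (E).
Now (J) and (B) have their prerequisites met. (J) is listed earlier, so (J) next.
Ready: (D) and (B). (D) is listed earlier → (D).
(B) needed (A) and (E), now all done → (B).
Now (C) and (G) have their prerequisites met. (C) is listed earlier, so (C) next.
(I) now also ready, so the ready set is {(I), (G)}; (I) is listed earlier → (I).
(G) needed (B), now all done → (G).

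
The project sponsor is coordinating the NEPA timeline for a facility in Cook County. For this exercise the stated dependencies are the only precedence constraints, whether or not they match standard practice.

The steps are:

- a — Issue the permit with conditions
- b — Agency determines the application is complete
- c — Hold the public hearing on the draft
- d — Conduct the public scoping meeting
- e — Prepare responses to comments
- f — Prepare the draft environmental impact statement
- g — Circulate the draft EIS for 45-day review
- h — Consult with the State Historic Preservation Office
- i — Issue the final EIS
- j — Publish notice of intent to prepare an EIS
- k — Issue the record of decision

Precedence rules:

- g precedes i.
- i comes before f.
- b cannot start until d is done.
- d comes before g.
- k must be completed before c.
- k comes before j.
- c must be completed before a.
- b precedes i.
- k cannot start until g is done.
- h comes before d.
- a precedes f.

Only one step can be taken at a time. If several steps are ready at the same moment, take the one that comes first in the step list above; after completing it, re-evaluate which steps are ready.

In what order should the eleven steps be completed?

e → h → d → b → g → i → k → c → a → f → j

e and h have no prerequisites; e is listed earlier, so e is first.
h is the only step now ready → h.
Next only d has its prerequisites met → d.
Ready: b and g. b is listed earlier → b.
g needed d, now all done → g.
Ready: i and k. i is listed earlier → i.
Next only k has its prerequisites met → k.
Now c and j have their prerequisites met. c is listed earlier, so c next.
Now a and j have their prerequisites met. a is listed earlier, so a next.
Now f and j have their prerequisites met. f is listed earlier, so f next.
j needed k, now all done → j.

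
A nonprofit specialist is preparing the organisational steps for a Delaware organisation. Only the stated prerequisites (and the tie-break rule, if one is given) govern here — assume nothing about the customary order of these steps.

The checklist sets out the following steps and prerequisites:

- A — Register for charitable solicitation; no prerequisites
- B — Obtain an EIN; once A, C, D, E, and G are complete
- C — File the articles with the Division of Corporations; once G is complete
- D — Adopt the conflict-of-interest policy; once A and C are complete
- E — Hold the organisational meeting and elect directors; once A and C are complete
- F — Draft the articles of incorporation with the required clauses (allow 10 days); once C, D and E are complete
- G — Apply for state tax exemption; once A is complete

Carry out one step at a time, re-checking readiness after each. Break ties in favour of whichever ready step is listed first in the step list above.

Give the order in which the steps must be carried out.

A → G → C → D → E → B → F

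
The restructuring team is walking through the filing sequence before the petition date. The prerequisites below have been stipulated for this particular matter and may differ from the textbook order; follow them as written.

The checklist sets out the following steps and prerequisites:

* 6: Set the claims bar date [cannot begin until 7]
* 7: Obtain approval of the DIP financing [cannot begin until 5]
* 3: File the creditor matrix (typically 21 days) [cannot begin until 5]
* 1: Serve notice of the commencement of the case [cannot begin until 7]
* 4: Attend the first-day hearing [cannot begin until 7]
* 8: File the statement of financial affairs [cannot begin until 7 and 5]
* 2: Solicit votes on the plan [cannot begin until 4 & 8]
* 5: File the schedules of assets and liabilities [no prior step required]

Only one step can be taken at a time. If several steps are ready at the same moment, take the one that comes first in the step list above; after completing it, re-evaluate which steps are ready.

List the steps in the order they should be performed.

5, 7, 6, 3, 1, 4, 8, 2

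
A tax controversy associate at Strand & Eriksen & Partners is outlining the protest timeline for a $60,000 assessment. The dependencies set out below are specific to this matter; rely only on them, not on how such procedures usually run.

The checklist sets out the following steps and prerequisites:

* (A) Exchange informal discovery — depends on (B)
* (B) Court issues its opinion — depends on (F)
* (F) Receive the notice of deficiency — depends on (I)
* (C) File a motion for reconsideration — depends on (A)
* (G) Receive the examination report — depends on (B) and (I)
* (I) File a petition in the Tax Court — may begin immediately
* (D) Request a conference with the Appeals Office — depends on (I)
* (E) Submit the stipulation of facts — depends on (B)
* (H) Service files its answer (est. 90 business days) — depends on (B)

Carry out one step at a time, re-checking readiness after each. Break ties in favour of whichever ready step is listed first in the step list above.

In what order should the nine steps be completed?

(I) is the only step with nothing outstanding, so it goes first.
Ready: (F) and (D). (F) is listed earlier → (F).
Ready: (B) and (D). (B) is listed earlier → (B).
(A), (G), (E) and (H) now also ready, so the ready set is {(A), (G), (D), (E), (H)}; (A) is listed earlier → (A).
(C) now also ready, so the ready set is {(C), (G), (D), (E), (H)}; (C) is listed earlier → (C).
Ready: (G), (D), (E) and (H). (G) is listed earlier → (G).
Now (D), (E) and (H) have their prerequisites met. (D) is listed earlier, so (D) next.
Now (E) and (H) have their prerequisites met. (E) is listed earlier, so (E) next.
That leaves (H) as the only ready step → (H).

(I) (F) (B) (A) (C) (G) (D) (E) (H)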